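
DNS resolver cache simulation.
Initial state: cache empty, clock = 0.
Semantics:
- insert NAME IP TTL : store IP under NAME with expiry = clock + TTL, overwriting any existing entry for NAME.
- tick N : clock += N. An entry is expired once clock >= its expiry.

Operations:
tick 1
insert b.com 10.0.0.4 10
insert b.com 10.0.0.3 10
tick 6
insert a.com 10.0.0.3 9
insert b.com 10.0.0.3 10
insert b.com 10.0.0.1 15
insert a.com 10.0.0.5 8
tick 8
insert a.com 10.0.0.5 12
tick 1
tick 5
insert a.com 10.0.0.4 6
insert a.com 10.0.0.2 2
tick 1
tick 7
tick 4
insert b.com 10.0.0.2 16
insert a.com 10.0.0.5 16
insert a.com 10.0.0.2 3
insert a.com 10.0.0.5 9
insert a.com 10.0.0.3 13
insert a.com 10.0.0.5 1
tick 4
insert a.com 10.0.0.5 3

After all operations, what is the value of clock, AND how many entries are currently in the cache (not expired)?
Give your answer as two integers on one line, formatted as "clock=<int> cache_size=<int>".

Op 1: tick 1 -> clock=1.
Op 2: insert b.com -> 10.0.0.4 (expiry=1+10=11). clock=1
Op 3: insert b.com -> 10.0.0.3 (expiry=1+10=11). clock=1
Op 4: tick 6 -> clock=7.
Op 5: insert a.com -> 10.0.0.3 (expiry=7+9=16). clock=7
Op 6: insert b.com -> 10.0.0.3 (expiry=7+10=17). clock=7
Op 7: insert b.com -> 10.0.0.1 (expiry=7+15=22). clock=7
Op 8: insert a.com -> 10.0.0.5 (expiry=7+8=15). clock=7
Op 9: tick 8 -> clock=15. purged={a.com}
Op 10: insert a.com -> 10.0.0.5 (expiry=15+12=27). clock=15
Op 11: tick 1 -> clock=16.
Op 12: tick 5 -> clock=21.
Op 13: insert a.com -> 10.0.0.4 (expiry=21+6=27). clock=21
Op 14: insert a.com -> 10.0.0.2 (expiry=21+2=23). clock=21
Op 15: tick 1 -> clock=22. purged={b.com}
Op 16: tick 7 -> clock=29. purged={a.com}
Op 17: tick 4 -> clock=33.
Op 18: insert b.com -> 10.0.0.2 (expiry=33+16=49). clock=33
Op 19: insert a.com -> 10.0.0.5 (expiry=33+16=49). clock=33
Op 20: insert a.com -> 10.0.0.2 (expiry=33+3=36). clock=33
Op 21: insert a.com -> 10.0.0.5 (expiry=33+9=42). clock=33
Op 22: insert a.com -> 10.0.0.3 (expiry=33+13=46). clock=33
Op 23: insert a.com -> 10.0.0.5 (expiry=33+1=34). clock=33
Op 24: tick 4 -> clock=37. purged={a.com}
Op 25: insert a.com -> 10.0.0.5 (expiry=37+3=40). clock=37
Final clock = 37
Final cache (unexpired): {a.com,b.com} -> size=2

Answer: clock=37 cache_size=2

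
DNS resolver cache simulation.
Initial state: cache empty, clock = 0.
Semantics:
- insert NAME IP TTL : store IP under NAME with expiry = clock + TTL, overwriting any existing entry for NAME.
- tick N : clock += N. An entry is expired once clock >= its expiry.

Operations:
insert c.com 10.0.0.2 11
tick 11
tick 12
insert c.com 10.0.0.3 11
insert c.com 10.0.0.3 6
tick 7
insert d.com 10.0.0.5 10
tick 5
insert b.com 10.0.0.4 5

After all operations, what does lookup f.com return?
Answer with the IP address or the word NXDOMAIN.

Op 1: insert c.com -> 10.0.0.2 (expiry=0+11=11). clock=0
Op 2: tick 11 -> clock=11. purged={c.com}
Op 3: tick 12 -> clock=23.
Op 4: insert c.com -> 10.0.0.3 (expiry=23+11=34). clock=23
Op 5: insert c.com -> 10.0.0.3 (expiry=23+6=29). clock=23
Op 6: tick 7 -> clock=30. purged={c.com}
Op 7: insert d.com -> 10.0.0.5 (expiry=30+10=40). clock=30
Op 8: tick 5 -> clock=35.
Op 9: insert b.com -> 10.0.0.4 (expiry=35+5=40). clock=35
lookup f.com: not in cache (expired or never inserted)

Answer: NXDOMAIN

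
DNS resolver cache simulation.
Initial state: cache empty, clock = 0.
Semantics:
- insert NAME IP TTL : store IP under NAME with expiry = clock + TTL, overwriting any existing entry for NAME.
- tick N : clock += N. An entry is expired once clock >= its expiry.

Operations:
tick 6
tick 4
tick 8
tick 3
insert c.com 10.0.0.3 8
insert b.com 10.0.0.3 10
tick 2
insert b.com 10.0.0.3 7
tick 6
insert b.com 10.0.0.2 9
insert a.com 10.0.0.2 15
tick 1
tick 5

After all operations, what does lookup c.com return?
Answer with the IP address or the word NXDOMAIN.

Answer: NXDOMAIN

Derivation:
Op 1: tick 6 -> clock=6.
Op 2: tick 4 -> clock=10.
Op 3: tick 8 -> clock=18.
Op 4: tick 3 -> clock=21.
Op 5: insert c.com -> 10.0.0.3 (expiry=21+8=29). clock=21
Op 6: insert b.com -> 10.0.0.3 (expiry=21+10=31). clock=21
Op 7: tick 2 -> clock=23.
Op 8: insert b.com -> 10.0.0.3 (expiry=23+7=30). clock=23
Op 9: tick 6 -> clock=29. purged={c.com}
Op 10: insert b.com -> 10.0.0.2 (expiry=29+9=38). clock=29
Op 11: insert a.com -> 10.0.0.2 (expiry=29+15=44). clock=29
Op 12: tick 1 -> clock=30.
Op 13: tick 5 -> clock=35.
lookup c.com: not in cache (expired or never inserted)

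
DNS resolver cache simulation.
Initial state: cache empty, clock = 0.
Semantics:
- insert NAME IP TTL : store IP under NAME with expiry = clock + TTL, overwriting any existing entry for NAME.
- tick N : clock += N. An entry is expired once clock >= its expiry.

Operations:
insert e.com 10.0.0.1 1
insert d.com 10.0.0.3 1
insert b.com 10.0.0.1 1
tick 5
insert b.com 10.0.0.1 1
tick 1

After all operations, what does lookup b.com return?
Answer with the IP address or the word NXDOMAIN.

Answer: NXDOMAIN

Derivation:
Op 1: insert e.com -> 10.0.0.1 (expiry=0+1=1). clock=0
Op 2: insert d.com -> 10.0.0.3 (expiry=0+1=1). clock=0
Op 3: insert b.com -> 10.0.0.1 (expiry=0+1=1). clock=0
Op 4: tick 5 -> clock=5. purged={b.com,d.com,e.com}
Op 5: insert b.com -> 10.0.0.1 (expiry=5+1=6). clock=5
Op 6: tick 1 -> clock=6. purged={b.com}
lookup b.com: not in cache (expired or never inserted)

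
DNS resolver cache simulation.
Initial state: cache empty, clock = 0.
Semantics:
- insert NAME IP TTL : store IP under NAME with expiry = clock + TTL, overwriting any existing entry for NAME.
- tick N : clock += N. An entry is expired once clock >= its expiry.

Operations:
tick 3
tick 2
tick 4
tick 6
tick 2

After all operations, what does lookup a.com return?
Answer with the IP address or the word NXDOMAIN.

Answer: NXDOMAIN

Derivation:
Op 1: tick 3 -> clock=3.
Op 2: tick 2 -> clock=5.
Op 3: tick 4 -> clock=9.
Op 4: tick 6 -> clock=15.
Op 5: tick 2 -> clock=17.
lookup a.com: not in cache (expired or never inserted)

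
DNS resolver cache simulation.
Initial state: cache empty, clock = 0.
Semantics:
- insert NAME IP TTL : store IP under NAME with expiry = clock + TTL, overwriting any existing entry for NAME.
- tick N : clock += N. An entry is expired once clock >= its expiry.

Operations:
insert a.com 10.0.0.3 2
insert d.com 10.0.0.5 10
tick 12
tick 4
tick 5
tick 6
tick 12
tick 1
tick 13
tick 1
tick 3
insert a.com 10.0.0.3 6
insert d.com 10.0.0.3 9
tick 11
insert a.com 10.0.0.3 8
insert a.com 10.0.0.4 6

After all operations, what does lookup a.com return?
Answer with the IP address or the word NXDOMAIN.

Answer: 10.0.0.4

Derivation:
Op 1: insert a.com -> 10.0.0.3 (expiry=0+2=2). clock=0
Op 2: insert d.com -> 10.0.0.5 (expiry=0+10=10). clock=0
Op 3: tick 12 -> clock=12. purged={a.com,d.com}
Op 4: tick 4 -> clock=16.
Op 5: tick 5 -> clock=21.
Op 6: tick 6 -> clock=27.
Op 7: tick 12 -> clock=39.
Op 8: tick 1 -> clock=40.
Op 9: tick 13 -> clock=53.
Op 10: tick 1 -> clock=54.
Op 11: tick 3 -> clock=57.
Op 12: insert a.com -> 10.0.0.3 (expiry=57+6=63). clock=57
Op 13: insert d.com -> 10.0.0.3 (expiry=57+9=66). clock=57
Op 14: tick 11 -> clock=68. purged={a.com,d.com}
Op 15: insert a.com -> 10.0.0.3 (expiry=68+8=76). clock=68
Op 16: insert a.com -> 10.0.0.4 (expiry=68+6=74). clock=68
lookup a.com: present, ip=10.0.0.4 expiry=74 > clock=68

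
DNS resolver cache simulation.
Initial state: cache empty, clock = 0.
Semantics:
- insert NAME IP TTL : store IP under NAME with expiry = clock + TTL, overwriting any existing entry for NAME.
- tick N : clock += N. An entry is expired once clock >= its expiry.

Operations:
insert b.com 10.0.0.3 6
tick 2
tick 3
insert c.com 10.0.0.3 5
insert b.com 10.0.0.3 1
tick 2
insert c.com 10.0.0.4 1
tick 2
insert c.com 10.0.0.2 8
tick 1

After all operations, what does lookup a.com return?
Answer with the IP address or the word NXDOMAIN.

Answer: NXDOMAIN

Derivation:
Op 1: insert b.com -> 10.0.0.3 (expiry=0+6=6). clock=0
Op 2: tick 2 -> clock=2.
Op 3: tick 3 -> clock=5.
Op 4: insert c.com -> 10.0.0.3 (expiry=5+5=10). clock=5
Op 5: insert b.com -> 10.0.0.3 (expiry=5+1=6). clock=5
Op 6: tick 2 -> clock=7. purged={b.com}
Op 7: insert c.com -> 10.0.0.4 (expiry=7+1=8). clock=7
Op 8: tick 2 -> clock=9. purged={c.com}
Op 9: insert c.com -> 10.0.0.2 (expiry=9+8=17). clock=9
Op 10: tick 1 -> clock=10.
lookup a.com: not in cache (expired or never inserted)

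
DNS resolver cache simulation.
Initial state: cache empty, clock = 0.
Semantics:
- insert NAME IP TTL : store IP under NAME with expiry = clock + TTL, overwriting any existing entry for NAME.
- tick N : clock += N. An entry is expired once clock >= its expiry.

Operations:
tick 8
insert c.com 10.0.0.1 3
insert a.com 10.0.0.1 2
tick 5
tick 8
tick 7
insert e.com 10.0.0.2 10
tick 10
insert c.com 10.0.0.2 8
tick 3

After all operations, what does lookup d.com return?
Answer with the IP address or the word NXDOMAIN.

Answer: NXDOMAIN

Derivation:
Op 1: tick 8 -> clock=8.
Op 2: insert c.com -> 10.0.0.1 (expiry=8+3=11). clock=8
Op 3: insert a.com -> 10.0.0.1 (expiry=8+2=10). clock=8
Op 4: tick 5 -> clock=13. purged={a.com,c.com}
Op 5: tick 8 -> clock=21.
Op 6: tick 7 -> clock=28.
Op 7: insert e.com -> 10.0.0.2 (expiry=28+10=38). clock=28
Op 8: tick 10 -> clock=38. purged={e.com}
Op 9: insert c.com -> 10.0.0.2 (expiry=38+8=46). clock=38
Op 10: tick 3 -> clock=41.
lookup d.com: not in cache (expired or never inserted)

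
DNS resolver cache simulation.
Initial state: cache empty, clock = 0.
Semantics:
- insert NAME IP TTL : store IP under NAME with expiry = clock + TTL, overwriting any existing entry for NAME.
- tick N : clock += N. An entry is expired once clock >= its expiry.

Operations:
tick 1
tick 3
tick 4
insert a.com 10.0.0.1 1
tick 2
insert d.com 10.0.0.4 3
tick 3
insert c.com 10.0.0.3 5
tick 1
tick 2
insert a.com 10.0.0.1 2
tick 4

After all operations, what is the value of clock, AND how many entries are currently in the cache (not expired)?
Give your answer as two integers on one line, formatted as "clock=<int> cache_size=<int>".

Op 1: tick 1 -> clock=1.
Op 2: tick 3 -> clock=4.
Op 3: tick 4 -> clock=8.
Op 4: insert a.com -> 10.0.0.1 (expiry=8+1=9). clock=8
Op 5: tick 2 -> clock=10. purged={a.com}
Op 6: insert d.com -> 10.0.0.4 (expiry=10+3=13). clock=10
Op 7: tick 3 -> clock=13. purged={d.com}
Op 8: insert c.com -> 10.0.0.3 (expiry=13+5=18). clock=13
Op 9: tick 1 -> clock=14.
Op 10: tick 2 -> clock=16.
Op 11: insert a.com -> 10.0.0.1 (expiry=16+2=18). clock=16
Op 12: tick 4 -> clock=20. purged={a.com,c.com}
Final clock = 20
Final cache (unexpired): {} -> size=0

Answer: clock=20 cache_size=0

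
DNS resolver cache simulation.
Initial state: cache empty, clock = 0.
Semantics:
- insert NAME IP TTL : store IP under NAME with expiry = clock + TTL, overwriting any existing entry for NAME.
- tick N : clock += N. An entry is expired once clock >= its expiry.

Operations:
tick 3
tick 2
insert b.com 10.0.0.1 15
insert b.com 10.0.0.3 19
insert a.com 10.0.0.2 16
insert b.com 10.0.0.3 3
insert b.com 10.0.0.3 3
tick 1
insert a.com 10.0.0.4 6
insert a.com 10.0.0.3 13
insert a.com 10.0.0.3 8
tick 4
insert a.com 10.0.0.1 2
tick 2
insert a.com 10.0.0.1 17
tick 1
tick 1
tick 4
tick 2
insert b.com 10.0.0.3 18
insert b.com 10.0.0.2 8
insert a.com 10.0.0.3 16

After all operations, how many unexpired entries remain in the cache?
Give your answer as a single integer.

Op 1: tick 3 -> clock=3.
Op 2: tick 2 -> clock=5.
Op 3: insert b.com -> 10.0.0.1 (expiry=5+15=20). clock=5
Op 4: insert b.com -> 10.0.0.3 (expiry=5+19=24). clock=5
Op 5: insert a.com -> 10.0.0.2 (expiry=5+16=21). clock=5
Op 6: insert b.com -> 10.0.0.3 (expiry=5+3=8). clock=5
Op 7: insert b.com -> 10.0.0.3 (expiry=5+3=8). clock=5
Op 8: tick 1 -> clock=6.
Op 9: insert a.com -> 10.0.0.4 (expiry=6+6=12). clock=6
Op 10: insert a.com -> 10.0.0.3 (expiry=6+13=19). clock=6
Op 11: insert a.com -> 10.0.0.3 (expiry=6+8=14). clock=6
Op 12: tick 4 -> clock=10. purged={b.com}
Op 13: insert a.com -> 10.0.0.1 (expiry=10+2=12). clock=10
Op 14: tick 2 -> clock=12. purged={a.com}
Op 15: insert a.com -> 10.0.0.1 (expiry=12+17=29). clock=12
Op 16: tick 1 -> clock=13.
Op 17: tick 1 -> clock=14.
Op 18: tick 4 -> clock=18.
Op 19: tick 2 -> clock=20.
Op 20: insert b.com -> 10.0.0.3 (expiry=20+18=38). clock=20
Op 21: insert b.com -> 10.0.0.2 (expiry=20+8=28). clock=20
Op 22: insert a.com -> 10.0.0.3 (expiry=20+16=36). clock=20
Final cache (unexpired): {a.com,b.com} -> size=2

Answer: 2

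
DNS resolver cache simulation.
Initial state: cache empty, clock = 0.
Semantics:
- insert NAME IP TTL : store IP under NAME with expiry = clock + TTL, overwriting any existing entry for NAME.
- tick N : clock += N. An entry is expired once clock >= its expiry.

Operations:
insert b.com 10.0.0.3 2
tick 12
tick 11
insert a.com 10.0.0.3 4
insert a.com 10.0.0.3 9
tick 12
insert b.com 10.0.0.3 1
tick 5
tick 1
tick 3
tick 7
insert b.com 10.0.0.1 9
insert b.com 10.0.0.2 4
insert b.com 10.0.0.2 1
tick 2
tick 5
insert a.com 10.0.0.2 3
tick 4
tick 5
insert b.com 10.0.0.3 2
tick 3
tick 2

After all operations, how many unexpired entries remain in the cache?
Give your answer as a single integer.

Op 1: insert b.com -> 10.0.0.3 (expiry=0+2=2). clock=0
Op 2: tick 12 -> clock=12. purged={b.com}
Op 3: tick 11 -> clock=23.
Op 4: insert a.com -> 10.0.0.3 (expiry=23+4=27). clock=23
Op 5: insert a.com -> 10.0.0.3 (expiry=23+9=32). clock=23
Op 6: tick 12 -> clock=35. purged={a.com}
Op 7: insert b.com -> 10.0.0.3 (expiry=35+1=36). clock=35
Op 8: tick 5 -> clock=40. purged={b.com}
Op 9: tick 1 -> clock=41.
Op 10: tick 3 -> clock=44.
Op 11: tick 7 -> clock=51.
Op 12: insert b.com -> 10.0.0.1 (expiry=51+9=60). clock=51
Op 13: insert b.com -> 10.0.0.2 (expiry=51+4=55). clock=51
Op 14: insert b.com -> 10.0.0.2 (expiry=51+1=52). clock=51
Op 15: tick 2 -> clock=53. purged={b.com}
Op 16: tick 5 -> clock=58.
Op 17: insert a.com -> 10.0.0.2 (expiry=58+3=61). clock=58
Op 18: tick 4 -> clock=62. purged={a.com}
Op 19: tick 5 -> clock=67.
Op 20: insert b.com -> 10.0.0.3 (expiry=67+2=69). clock=67
Op 21: tick 3 -> clock=70. purged={b.com}
Op 22: tick 2 -> clock=72.
Final cache (unexpired): {} -> size=0

Answer: 0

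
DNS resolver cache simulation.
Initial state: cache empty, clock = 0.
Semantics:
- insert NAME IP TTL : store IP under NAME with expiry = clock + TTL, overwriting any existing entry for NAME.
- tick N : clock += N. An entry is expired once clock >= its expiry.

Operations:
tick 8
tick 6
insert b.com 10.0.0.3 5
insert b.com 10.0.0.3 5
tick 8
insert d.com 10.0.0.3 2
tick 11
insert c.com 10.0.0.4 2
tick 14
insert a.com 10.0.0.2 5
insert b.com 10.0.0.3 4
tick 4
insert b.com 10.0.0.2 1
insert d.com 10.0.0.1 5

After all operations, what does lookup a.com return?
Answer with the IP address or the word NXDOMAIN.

Answer: 10.0.0.2

Derivation:
Op 1: tick 8 -> clock=8.
Op 2: tick 6 -> clock=14.
Op 3: insert b.com -> 10.0.0.3 (expiry=14+5=19). clock=14
Op 4: insert b.com -> 10.0.0.3 (expiry=14+5=19). clock=14
Op 5: tick 8 -> clock=22. purged={b.com}
Op 6: insert d.com -> 10.0.0.3 (expiry=22+2=24). clock=22
Op 7: tick 11 -> clock=33. purged={d.com}
Op 8: insert c.com -> 10.0.0.4 (expiry=33+2=35). clock=33
Op 9: tick 14 -> clock=47. purged={c.com}
Op 10: insert a.com -> 10.0.0.2 (expiry=47+5=52). clock=47
Op 11: insert b.com -> 10.0.0.3 (expiry=47+4=51). clock=47
Op 12: tick 4 -> clock=51. purged={b.com}
Op 13: insert b.com -> 10.0.0.2 (expiry=51+1=52). clock=51
Op 14: insert d.com -> 10.0.0.1 (expiry=51+5=56). clock=51
lookup a.com: present, ip=10.0.0.2 expiry=52 > clock=51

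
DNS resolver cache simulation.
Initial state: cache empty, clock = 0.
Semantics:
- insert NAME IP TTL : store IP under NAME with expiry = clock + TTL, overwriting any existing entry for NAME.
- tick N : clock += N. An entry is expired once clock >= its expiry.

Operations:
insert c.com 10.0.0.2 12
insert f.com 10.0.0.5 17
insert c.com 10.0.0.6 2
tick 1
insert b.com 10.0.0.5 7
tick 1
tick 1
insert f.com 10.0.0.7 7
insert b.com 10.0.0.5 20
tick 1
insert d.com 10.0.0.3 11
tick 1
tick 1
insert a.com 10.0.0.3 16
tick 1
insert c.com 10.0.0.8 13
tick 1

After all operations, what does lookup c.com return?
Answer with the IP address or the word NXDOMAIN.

Op 1: insert c.com -> 10.0.0.2 (expiry=0+12=12). clock=0
Op 2: insert f.com -> 10.0.0.5 (expiry=0+17=17). clock=0
Op 3: insert c.com -> 10.0.0.6 (expiry=0+2=2). clock=0
Op 4: tick 1 -> clock=1.
Op 5: insert b.com -> 10.0.0.5 (expiry=1+7=8). clock=1
Op 6: tick 1 -> clock=2. purged={c.com}
Op 7: tick 1 -> clock=3.
Op 8: insert f.com -> 10.0.0.7 (expiry=3+7=10). clock=3
Op 9: insert b.com -> 10.0.0.5 (expiry=3+20=23). clock=3
Op 10: tick 1 -> clock=4.
Op 11: insert d.com -> 10.0.0.3 (expiry=4+11=15). clock=4
Op 12: tick 1 -> clock=5.
Op 13: tick 1 -> clock=6.
Op 14: insert a.com -> 10.0.0.3 (expiry=6+16=22). clock=6
Op 15: tick 1 -> clock=7.
Op 16: insert c.com -> 10.0.0.8 (expiry=7+13=20). clock=7
Op 17: tick 1 -> clock=8.
lookup c.com: present, ip=10.0.0.8 expiry=20 > clock=8

Answer: 10.0.0.8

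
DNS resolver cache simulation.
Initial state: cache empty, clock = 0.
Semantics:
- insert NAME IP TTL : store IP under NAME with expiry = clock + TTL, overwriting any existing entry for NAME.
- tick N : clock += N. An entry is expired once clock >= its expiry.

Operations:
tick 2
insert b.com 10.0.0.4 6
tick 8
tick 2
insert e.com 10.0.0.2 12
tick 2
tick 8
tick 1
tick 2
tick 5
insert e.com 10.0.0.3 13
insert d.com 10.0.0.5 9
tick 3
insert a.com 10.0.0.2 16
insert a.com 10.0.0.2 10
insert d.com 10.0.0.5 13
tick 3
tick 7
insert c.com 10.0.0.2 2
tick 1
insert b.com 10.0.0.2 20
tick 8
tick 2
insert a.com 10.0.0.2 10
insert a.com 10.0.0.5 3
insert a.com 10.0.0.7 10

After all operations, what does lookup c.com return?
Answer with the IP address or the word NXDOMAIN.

Answer: NXDOMAIN

Derivation:
Op 1: tick 2 -> clock=2.
Op 2: insert b.com -> 10.0.0.4 (expiry=2+6=8). clock=2
Op 3: tick 8 -> clock=10. purged={b.com}
Op 4: tick 2 -> clock=12.
Op 5: insert e.com -> 10.0.0.2 (expiry=12+12=24). clock=12
Op 6: tick 2 -> clock=14.
Op 7: tick 8 -> clock=22.
Op 8: tick 1 -> clock=23.
Op 9: tick 2 -> clock=25. purged={e.com}
Op 10: tick 5 -> clock=30.
Op 11: insert e.com -> 10.0.0.3 (expiry=30+13=43). clock=30
Op 12: insert d.com -> 10.0.0.5 (expiry=30+9=39). clock=30
Op 13: tick 3 -> clock=33.
Op 14: insert a.com -> 10.0.0.2 (expiry=33+16=49). clock=33
Op 15: insert a.com -> 10.0.0.2 (expiry=33+10=43). clock=33
Op 16: insert d.com -> 10.0.0.5 (expiry=33+13=46). clock=33
Op 17: tick 3 -> clock=36.
Op 18: tick 7 -> clock=43. purged={a.com,e.com}
Op 19: insert c.com -> 10.0.0.2 (expiry=43+2=45). clock=43
Op 20: tick 1 -> clock=44.
Op 21: insert b.com -> 10.0.0.2 (expiry=44+20=64). clock=44
Op 22: tick 8 -> clock=52. purged={c.com,d.com}
Op 23: tick 2 -> clock=54.
Op 24: insert a.com -> 10.0.0.2 (expiry=54+10=64). clock=54
Op 25: insert a.com -> 10.0.0.5 (expiry=54+3=57). clock=54
Op 26: insert a.com -> 10.0.0.7 (expiry=54+10=64). clock=54
lookup c.com: not in cache (expired or never inserted)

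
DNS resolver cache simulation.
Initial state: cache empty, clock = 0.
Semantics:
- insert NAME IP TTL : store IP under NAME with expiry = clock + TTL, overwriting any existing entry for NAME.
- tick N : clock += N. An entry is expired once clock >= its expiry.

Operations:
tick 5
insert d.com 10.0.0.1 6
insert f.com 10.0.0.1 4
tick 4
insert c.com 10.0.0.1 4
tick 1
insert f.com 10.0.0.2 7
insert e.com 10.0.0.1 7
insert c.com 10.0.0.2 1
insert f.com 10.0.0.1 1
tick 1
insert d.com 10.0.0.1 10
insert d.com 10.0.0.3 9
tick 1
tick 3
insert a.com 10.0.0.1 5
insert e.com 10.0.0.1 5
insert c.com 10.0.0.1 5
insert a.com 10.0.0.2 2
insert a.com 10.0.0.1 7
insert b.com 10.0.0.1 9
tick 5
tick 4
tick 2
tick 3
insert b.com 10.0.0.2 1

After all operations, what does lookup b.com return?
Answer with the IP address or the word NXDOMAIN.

Answer: 10.0.0.2

Derivation:
Op 1: tick 5 -> clock=5.
Op 2: insert d.com -> 10.0.0.1 (expiry=5+6=11). clock=5
Op 3: insert f.com -> 10.0.0.1 (expiry=5+4=9). clock=5
Op 4: tick 4 -> clock=9. purged={f.com}
Op 5: insert c.com -> 10.0.0.1 (expiry=9+4=13). clock=9
Op 6: tick 1 -> clock=10.
Op 7: insert f.com -> 10.0.0.2 (expiry=10+7=17). clock=10
Op 8: insert e.com -> 10.0.0.1 (expiry=10+7=17). clock=10
Op 9: insert c.com -> 10.0.0.2 (expiry=10+1=11). clock=10
Op 10: insert f.com -> 10.0.0.1 (expiry=10+1=11). clock=10
Op 11: tick 1 -> clock=11. purged={c.com,d.com,f.com}
Op 12: insert d.com -> 10.0.0.1 (expiry=11+10=21). clock=11
Op 13: insert d.com -> 10.0.0.3 (expiry=11+9=20). clock=11
Op 14: tick 1 -> clock=12.
Op 15: tick 3 -> clock=15.
Op 16: insert a.com -> 10.0.0.1 (expiry=15+5=20). clock=15
Op 17: insert e.com -> 10.0.0.1 (expiry=15+5=20). clock=15
Op 18: insert c.com -> 10.0.0.1 (expiry=15+5=20). clock=15
Op 19: insert a.com -> 10.0.0.2 (expiry=15+2=17). clock=15
Op 20: insert a.com -> 10.0.0.1 (expiry=15+7=22). clock=15
Op 21: insert b.com -> 10.0.0.1 (expiry=15+9=24). clock=15
Op 22: tick 5 -> clock=20. purged={c.com,d.com,e.com}
Op 23: tick 4 -> clock=24. purged={a.com,b.com}
Op 24: tick 2 -> clock=26.
Op 25: tick 3 -> clock=29.
Op 26: insert b.com -> 10.0.0.2 (expiry=29+1=30). clock=29
lookup b.com: present, ip=10.0.0.2 expiry=30 > clock=29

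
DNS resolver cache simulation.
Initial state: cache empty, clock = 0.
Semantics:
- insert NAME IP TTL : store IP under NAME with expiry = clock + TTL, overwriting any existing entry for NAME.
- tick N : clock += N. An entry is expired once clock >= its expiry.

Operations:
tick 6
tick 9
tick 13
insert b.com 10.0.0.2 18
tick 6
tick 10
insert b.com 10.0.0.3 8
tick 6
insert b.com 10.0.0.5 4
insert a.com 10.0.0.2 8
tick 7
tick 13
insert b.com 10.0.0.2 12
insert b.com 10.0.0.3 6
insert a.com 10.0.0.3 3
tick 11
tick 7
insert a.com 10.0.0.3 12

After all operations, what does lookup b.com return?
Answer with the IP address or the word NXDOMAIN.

Answer: NXDOMAIN

Derivation:
Op 1: tick 6 -> clock=6.
Op 2: tick 9 -> clock=15.
Op 3: tick 13 -> clock=28.
Op 4: insert b.com -> 10.0.0.2 (expiry=28+18=46). clock=28
Op 5: tick 6 -> clock=34.
Op 6: tick 10 -> clock=44.
Op 7: insert b.com -> 10.0.0.3 (expiry=44+8=52). clock=44
Op 8: tick 6 -> clock=50.
Op 9: insert b.com -> 10.0.0.5 (expiry=50+4=54). clock=50
Op 10: insert a.com -> 10.0.0.2 (expiry=50+8=58). clock=50
Op 11: tick 7 -> clock=57. purged={b.com}
Op 12: tick 13 -> clock=70. purged={a.com}
Op 13: insert b.com -> 10.0.0.2 (expiry=70+12=82). clock=70
Op 14: insert b.com -> 10.0.0.3 (expiry=70+6=76). clock=70
Op 15: insert a.com -> 10.0.0.3 (expiry=70+3=73). clock=70
Op 16: tick 11 -> clock=81. purged={a.com,b.com}
Op 17: tick 7 -> clock=88.
Op 18: insert a.com -> 10.0.0.3 (expiry=88+12=100). clock=88
lookup b.com: not in cache (expired or never inserted)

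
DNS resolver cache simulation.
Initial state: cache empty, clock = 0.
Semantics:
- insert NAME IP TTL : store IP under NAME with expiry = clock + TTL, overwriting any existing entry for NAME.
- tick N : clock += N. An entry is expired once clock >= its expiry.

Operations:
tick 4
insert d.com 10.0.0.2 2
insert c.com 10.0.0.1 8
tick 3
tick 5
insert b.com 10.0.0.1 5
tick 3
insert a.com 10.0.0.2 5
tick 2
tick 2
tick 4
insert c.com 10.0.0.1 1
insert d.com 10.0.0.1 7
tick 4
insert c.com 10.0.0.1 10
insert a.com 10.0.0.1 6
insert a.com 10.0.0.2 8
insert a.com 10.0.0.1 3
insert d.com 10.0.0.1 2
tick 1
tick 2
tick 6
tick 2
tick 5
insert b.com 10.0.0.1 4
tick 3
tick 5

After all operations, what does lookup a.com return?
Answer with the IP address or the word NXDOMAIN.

Op 1: tick 4 -> clock=4.
Op 2: insert d.com -> 10.0.0.2 (expiry=4+2=6). clock=4
Op 3: insert c.com -> 10.0.0.1 (expiry=4+8=12). clock=4
Op 4: tick 3 -> clock=7. purged={d.com}
Op 5: tick 5 -> clock=12. purged={c.com}
Op 6: insert b.com -> 10.0.0.1 (expiry=12+5=17). clock=12
Op 7: tick 3 -> clock=15.
Op 8: insert a.com -> 10.0.0.2 (expiry=15+5=20). clock=15
Op 9: tick 2 -> clock=17. purged={b.com}
Op 10: tick 2 -> clock=19.
Op 11: tick 4 -> clock=23. purged={a.com}
Op 12: insert c.com -> 10.0.0.1 (expiry=23+1=24). clock=23
Op 13: insert d.com -> 10.0.0.1 (expiry=23+7=30). clock=23
Op 14: tick 4 -> clock=27. purged={c.com}
Op 15: insert c.com -> 10.0.0.1 (expiry=27+10=37). clock=27
Op 16: insert a.com -> 10.0.0.1 (expiry=27+6=33). clock=27
Op 17: insert a.com -> 10.0.0.2 (expiry=27+8=35). clock=27
Op 18: insert a.com -> 10.0.0.1 (expiry=27+3=30). clock=27
Op 19: insert d.com -> 10.0.0.1 (expiry=27+2=29). clock=27
Op 20: tick 1 -> clock=28.
Op 21: tick 2 -> clock=30. purged={a.com,d.com}
Op 22: tick 6 -> clock=36.
Op 23: tick 2 -> clock=38. purged={c.com}
Op 24: tick 5 -> clock=43.
Op 25: insert b.com -> 10.0.0.1 (expiry=43+4=47). clock=43
Op 26: tick 3 -> clock=46.
Op 27: tick 5 -> clock=51. purged={b.com}
lookup a.com: not in cache (expired or never inserted)

Answer: NXDOMAIN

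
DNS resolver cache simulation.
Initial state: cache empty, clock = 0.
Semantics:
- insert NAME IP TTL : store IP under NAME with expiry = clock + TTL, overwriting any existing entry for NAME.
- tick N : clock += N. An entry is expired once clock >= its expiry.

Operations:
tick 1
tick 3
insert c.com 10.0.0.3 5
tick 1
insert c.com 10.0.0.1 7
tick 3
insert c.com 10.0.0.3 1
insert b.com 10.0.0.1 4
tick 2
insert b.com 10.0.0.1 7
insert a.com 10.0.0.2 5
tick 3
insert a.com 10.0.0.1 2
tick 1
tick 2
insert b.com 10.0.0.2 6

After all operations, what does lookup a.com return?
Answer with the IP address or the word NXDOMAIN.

Answer: NXDOMAIN

Derivation:
Op 1: tick 1 -> clock=1.
Op 2: tick 3 -> clock=4.
Op 3: insert c.com -> 10.0.0.3 (expiry=4+5=9). clock=4
Op 4: tick 1 -> clock=5.
Op 5: insert c.com -> 10.0.0.1 (expiry=5+7=12). clock=5
Op 6: tick 3 -> clock=8.
Op 7: insert c.com -> 10.0.0.3 (expiry=8+1=9). clock=8
Op 8: insert b.com -> 10.0.0.1 (expiry=8+4=12). clock=8
Op 9: tick 2 -> clock=10. purged={c.com}
Op 10: insert b.com -> 10.0.0.1 (expiry=10+7=17). clock=10
Op 11: insert a.com -> 10.0.0.2 (expiry=10+5=15). clock=10
Op 12: tick 3 -> clock=13.
Op 13: insert a.com -> 10.0.0.1 (expiry=13+2=15). clock=13
Op 14: tick 1 -> clock=14.
Op 15: tick 2 -> clock=16. purged={a.com}
Op 16: insert b.com -> 10.0.0.2 (expiry=16+6=22). clock=16
lookup a.com: not in cache (expired or never inserted)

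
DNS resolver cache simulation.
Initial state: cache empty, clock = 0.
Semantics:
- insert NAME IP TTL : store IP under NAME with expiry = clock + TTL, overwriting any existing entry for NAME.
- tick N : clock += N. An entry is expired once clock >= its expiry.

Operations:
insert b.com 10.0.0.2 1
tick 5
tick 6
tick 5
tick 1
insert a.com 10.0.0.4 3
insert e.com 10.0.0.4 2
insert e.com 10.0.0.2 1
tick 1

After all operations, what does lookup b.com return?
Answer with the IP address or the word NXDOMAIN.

Answer: NXDOMAIN

Derivation:
Op 1: insert b.com -> 10.0.0.2 (expiry=0+1=1). clock=0
Op 2: tick 5 -> clock=5. purged={b.com}
Op 3: tick 6 -> clock=11.
Op 4: tick 5 -> clock=16.
Op 5: tick 1 -> clock=17.
Op 6: insert a.com -> 10.0.0.4 (expiry=17+3=20). clock=17
Op 7: insert e.com -> 10.0.0.4 (expiry=17+2=19). clock=17
Op 8: insert e.com -> 10.0.0.2 (expiry=17+1=18). clock=17
Op 9: tick 1 -> clock=18. purged={e.com}
lookup b.com: not in cache (expired or never inserted)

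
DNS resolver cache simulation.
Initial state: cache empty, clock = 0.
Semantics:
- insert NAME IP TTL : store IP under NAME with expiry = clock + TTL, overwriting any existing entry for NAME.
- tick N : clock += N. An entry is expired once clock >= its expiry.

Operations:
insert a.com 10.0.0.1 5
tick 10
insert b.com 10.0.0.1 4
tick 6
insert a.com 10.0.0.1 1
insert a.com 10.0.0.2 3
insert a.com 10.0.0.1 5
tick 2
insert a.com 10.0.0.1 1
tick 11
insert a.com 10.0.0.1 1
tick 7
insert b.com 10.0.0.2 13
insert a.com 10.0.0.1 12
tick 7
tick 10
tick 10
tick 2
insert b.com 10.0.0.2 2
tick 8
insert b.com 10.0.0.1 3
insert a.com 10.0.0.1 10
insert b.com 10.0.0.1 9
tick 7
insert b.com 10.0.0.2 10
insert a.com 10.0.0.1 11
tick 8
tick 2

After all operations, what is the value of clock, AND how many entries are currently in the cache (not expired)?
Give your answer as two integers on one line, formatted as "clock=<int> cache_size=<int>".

Op 1: insert a.com -> 10.0.0.1 (expiry=0+5=5). clock=0
Op 2: tick 10 -> clock=10. purged={a.com}
Op 3: insert b.com -> 10.0.0.1 (expiry=10+4=14). clock=10
Op 4: tick 6 -> clock=16. purged={b.com}
Op 5: insert a.com -> 10.0.0.1 (expiry=16+1=17). clock=16
Op 6: insert a.com -> 10.0.0.2 (expiry=16+3=19). clock=16
Op 7: insert a.com -> 10.0.0.1 (expiry=16+5=21). clock=16
Op 8: tick 2 -> clock=18.
Op 9: insert a.com -> 10.0.0.1 (expiry=18+1=19). clock=18
Op 10: tick 11 -> clock=29. purged={a.com}
Op 11: insert a.com -> 10.0.0.1 (expiry=29+1=30). clock=29
Op 12: tick 7 -> clock=36. purged={a.com}
Op 13: insert b.com -> 10.0.0.2 (expiry=36+13=49). clock=36
Op 14: insert a.com -> 10.0.0.1 (expiry=36+12=48). clock=36
Op 15: tick 7 -> clock=43.
Op 16: tick 10 -> clock=53. purged={a.com,b.com}
Op 17: tick 10 -> clock=63.
Op 18: tick 2 -> clock=65.
Op 19: insert b.com -> 10.0.0.2 (expiry=65+2=67). clock=65
Op 20: tick 8 -> clock=73. purged={b.com}
Op 21: insert b.com -> 10.0.0.1 (expiry=73+3=76). clock=73
Op 22: insert a.com -> 10.0.0.1 (expiry=73+10=83). clock=73
Op 23: insert b.com -> 10.0.0.1 (expiry=73+9=82). clock=73
Op 24: tick 7 -> clock=80.
Op 25: insert b.com -> 10.0.0.2 (expiry=80+10=90). clock=80
Op 26: insert a.com -> 10.0.0.1 (expiry=80+11=91). clock=80
Op 27: tick 8 -> clock=88.
Op 28: tick 2 -> clock=90. purged={b.com}
Final clock = 90
Final cache (unexpired): {a.com} -> size=1

Answer: clock=90 cache_size=1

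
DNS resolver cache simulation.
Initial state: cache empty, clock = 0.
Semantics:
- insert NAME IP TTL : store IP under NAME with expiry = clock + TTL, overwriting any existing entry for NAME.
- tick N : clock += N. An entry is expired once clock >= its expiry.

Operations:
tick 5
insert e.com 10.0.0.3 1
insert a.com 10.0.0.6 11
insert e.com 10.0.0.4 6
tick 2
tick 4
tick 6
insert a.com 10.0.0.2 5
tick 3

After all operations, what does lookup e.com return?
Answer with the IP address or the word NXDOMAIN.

Op 1: tick 5 -> clock=5.
Op 2: insert e.com -> 10.0.0.3 (expiry=5+1=6). clock=5
Op 3: insert a.com -> 10.0.0.6 (expiry=5+11=16). clock=5
Op 4: insert e.com -> 10.0.0.4 (expiry=5+6=11). clock=5
Op 5: tick 2 -> clock=7.
Op 6: tick 4 -> clock=11. purged={e.com}
Op 7: tick 6 -> clock=17. purged={a.com}
Op 8: insert a.com -> 10.0.0.2 (expiry=17+5=22). clock=17
Op 9: tick 3 -> clock=20.
lookup e.com: not in cache (expired or never inserted)

Answer: NXDOMAIN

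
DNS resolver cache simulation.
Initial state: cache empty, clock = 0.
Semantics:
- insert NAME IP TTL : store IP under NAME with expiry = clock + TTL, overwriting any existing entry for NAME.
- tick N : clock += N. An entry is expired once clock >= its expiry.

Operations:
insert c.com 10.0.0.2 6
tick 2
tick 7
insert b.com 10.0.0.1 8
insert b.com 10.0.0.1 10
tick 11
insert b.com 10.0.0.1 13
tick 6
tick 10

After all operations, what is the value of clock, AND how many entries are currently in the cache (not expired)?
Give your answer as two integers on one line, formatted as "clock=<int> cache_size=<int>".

Op 1: insert c.com -> 10.0.0.2 (expiry=0+6=6). clock=0
Op 2: tick 2 -> clock=2.
Op 3: tick 7 -> clock=9. purged={c.com}
Op 4: insert b.com -> 10.0.0.1 (expiry=9+8=17). clock=9
Op 5: insert b.com -> 10.0.0.1 (expiry=9+10=19). clock=9
Op 6: tick 11 -> clock=20. purged={b.com}
Op 7: insert b.com -> 10.0.0.1 (expiry=20+13=33). clock=20
Op 8: tick 6 -> clock=26.
Op 9: tick 10 -> clock=36. purged={b.com}
Final clock = 36
Final cache (unexpired): {} -> size=0

Answer: clock=36 cache_size=0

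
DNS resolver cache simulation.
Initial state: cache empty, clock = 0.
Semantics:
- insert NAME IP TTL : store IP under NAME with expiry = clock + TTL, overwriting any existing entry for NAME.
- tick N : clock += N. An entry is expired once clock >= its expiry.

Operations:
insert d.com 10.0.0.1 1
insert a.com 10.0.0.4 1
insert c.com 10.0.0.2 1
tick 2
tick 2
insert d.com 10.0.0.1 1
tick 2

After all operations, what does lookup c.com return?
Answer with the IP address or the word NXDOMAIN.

Op 1: insert d.com -> 10.0.0.1 (expiry=0+1=1). clock=0
Op 2: insert a.com -> 10.0.0.4 (expiry=0+1=1). clock=0
Op 3: insert c.com -> 10.0.0.2 (expiry=0+1=1). clock=0
Op 4: tick 2 -> clock=2. purged={a.com,c.com,d.com}
Op 5: tick 2 -> clock=4.
Op 6: insert d.com -> 10.0.0.1 (expiry=4+1=5). clock=4
Op 7: tick 2 -> clock=6. purged={d.com}
lookup c.com: not in cache (expired or never inserted)

Answer: NXDOMAIN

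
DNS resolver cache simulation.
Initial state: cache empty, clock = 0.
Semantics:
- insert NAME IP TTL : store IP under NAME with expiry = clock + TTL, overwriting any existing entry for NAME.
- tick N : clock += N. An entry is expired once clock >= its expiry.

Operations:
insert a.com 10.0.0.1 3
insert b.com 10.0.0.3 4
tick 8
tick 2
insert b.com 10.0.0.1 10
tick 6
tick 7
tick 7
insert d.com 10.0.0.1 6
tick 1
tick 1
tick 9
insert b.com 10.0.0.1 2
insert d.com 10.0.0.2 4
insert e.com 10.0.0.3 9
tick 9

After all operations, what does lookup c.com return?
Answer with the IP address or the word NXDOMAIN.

Answer: NXDOMAIN

Derivation:
Op 1: insert a.com -> 10.0.0.1 (expiry=0+3=3). clock=0
Op 2: insert b.com -> 10.0.0.3 (expiry=0+4=4). clock=0
Op 3: tick 8 -> clock=8. purged={a.com,b.com}
Op 4: tick 2 -> clock=10.
Op 5: insert b.com -> 10.0.0.1 (expiry=10+10=20). clock=10
Op 6: tick 6 -> clock=16.
Op 7: tick 7 -> clock=23. purged={b.com}
Op 8: tick 7 -> clock=30.
Op 9: insert d.com -> 10.0.0.1 (expiry=30+6=36). clock=30
Op 10: tick 1 -> clock=31.
Op 11: tick 1 -> clock=32.
Op 12: tick 9 -> clock=41. purged={d.com}
Op 13: insert b.com -> 10.0.0.1 (expiry=41+2=43). clock=41
Op 14: insert d.com -> 10.0.0.2 (expiry=41+4=45). clock=41
Op 15: insert e.com -> 10.0.0.3 (expiry=41+9=50). clock=41
Op 16: tick 9 -> clock=50. purged={b.com,d.com,e.com}
lookup c.com: not in cache (expired or never inserted)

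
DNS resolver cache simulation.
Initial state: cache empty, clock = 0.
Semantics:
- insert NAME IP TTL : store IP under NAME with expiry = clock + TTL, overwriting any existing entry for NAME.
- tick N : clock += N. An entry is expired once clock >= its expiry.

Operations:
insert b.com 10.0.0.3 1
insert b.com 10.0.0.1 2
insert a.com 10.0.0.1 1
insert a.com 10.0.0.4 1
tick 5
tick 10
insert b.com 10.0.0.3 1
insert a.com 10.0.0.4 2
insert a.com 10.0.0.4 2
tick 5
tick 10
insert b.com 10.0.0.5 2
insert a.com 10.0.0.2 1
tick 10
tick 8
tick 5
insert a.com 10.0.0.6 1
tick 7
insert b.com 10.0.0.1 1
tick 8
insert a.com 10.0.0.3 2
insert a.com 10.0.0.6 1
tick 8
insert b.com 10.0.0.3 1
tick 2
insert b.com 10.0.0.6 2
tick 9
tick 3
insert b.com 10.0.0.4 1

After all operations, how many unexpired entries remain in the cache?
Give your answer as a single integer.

Answer: 1

Derivation:
Op 1: insert b.com -> 10.0.0.3 (expiry=0+1=1). clock=0
Op 2: insert b.com -> 10.0.0.1 (expiry=0+2=2). clock=0
Op 3: insert a.com -> 10.0.0.1 (expiry=0+1=1). clock=0
Op 4: insert a.com -> 10.0.0.4 (expiry=0+1=1). clock=0
Op 5: tick 5 -> clock=5. purged={a.com,b.com}
Op 6: tick 10 -> clock=15.
Op 7: insert b.com -> 10.0.0.3 (expiry=15+1=16). clock=15
Op 8: insert a.com -> 10.0.0.4 (expiry=15+2=17). clock=15
Op 9: insert a.com -> 10.0.0.4 (expiry=15+2=17). clock=15
Op 10: tick 5 -> clock=20. purged={a.com,b.com}
Op 11: tick 10 -> clock=30.
Op 12: insert b.com -> 10.0.0.5 (expiry=30+2=32). clock=30
Op 13: insert a.com -> 10.0.0.2 (expiry=30+1=31). clock=30
Op 14: tick 10 -> clock=40. purged={a.com,b.com}
Op 15: tick 8 -> clock=48.
Op 16: tick 5 -> clock=53.
Op 17: insert a.com -> 10.0.0.6 (expiry=53+1=54). clock=53
Op 18: tick 7 -> clock=60. purged={a.com}
Op 19: insert b.com -> 10.0.0.1 (expiry=60+1=61). clock=60
Op 20: tick 8 -> clock=68. purged={b.com}
Op 21: insert a.com -> 10.0.0.3 (expiry=68+2=70). clock=68
Op 22: insert a.com -> 10.0.0.6 (expiry=68+1=69). clock=68
Op 23: tick 8 -> clock=76. purged={a.com}
Op 24: insert b.com -> 10.0.0.3 (expiry=76+1=77). clock=76
Op 25: tick 2 -> clock=78. purged={b.com}
Op 26: insert b.com -> 10.0.0.6 (expiry=78+2=80). clock=78
Op 27: tick 9 -> clock=87. purged={b.com}
Op 28: tick 3 -> clock=90.
Op 29: insert b.com -> 10.0.0.4 (expiry=90+1=91). clock=90
Final cache (unexpired): {b.com} -> size=1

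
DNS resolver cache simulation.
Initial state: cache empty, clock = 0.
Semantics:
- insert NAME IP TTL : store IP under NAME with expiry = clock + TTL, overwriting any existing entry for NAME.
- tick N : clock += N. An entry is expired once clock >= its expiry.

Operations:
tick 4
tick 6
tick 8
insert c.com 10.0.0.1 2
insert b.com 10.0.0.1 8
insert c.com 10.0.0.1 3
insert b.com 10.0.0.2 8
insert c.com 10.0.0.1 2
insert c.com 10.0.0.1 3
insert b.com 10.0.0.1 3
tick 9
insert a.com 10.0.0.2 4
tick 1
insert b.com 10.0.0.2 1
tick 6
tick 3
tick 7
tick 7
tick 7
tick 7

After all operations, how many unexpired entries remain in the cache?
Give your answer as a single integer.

Answer: 0

Derivation:
Op 1: tick 4 -> clock=4.
Op 2: tick 6 -> clock=10.
Op 3: tick 8 -> clock=18.
Op 4: insert c.com -> 10.0.0.1 (expiry=18+2=20). clock=18
Op 5: insert b.com -> 10.0.0.1 (expiry=18+8=26). clock=18
Op 6: insert c.com -> 10.0.0.1 (expiry=18+3=21). clock=18
Op 7: insert b.com -> 10.0.0.2 (expiry=18+8=26). clock=18
Op 8: insert c.com -> 10.0.0.1 (expiry=18+2=20). clock=18
Op 9: insert c.com -> 10.0.0.1 (expiry=18+3=21). clock=18
Op 10: insert b.com -> 10.0.0.1 (expiry=18+3=21). clock=18
Op 11: tick 9 -> clock=27. purged={b.com,c.com}
Op 12: insert a.com -> 10.0.0.2 (expiry=27+4=31). clock=27
Op 13: tick 1 -> clock=28.
Op 14: insert b.com -> 10.0.0.2 (expiry=28+1=29). clock=28
Op 15: tick 6 -> clock=34. purged={a.com,b.com}
Op 16: tick 3 -> clock=37.
Op 17: tick 7 -> clock=44.
Op 18: tick 7 -> clock=51.
Op 19: tick 7 -> clock=58.
Op 20: tick 7 -> clock=65.
Final cache (unexpired): {} -> size=0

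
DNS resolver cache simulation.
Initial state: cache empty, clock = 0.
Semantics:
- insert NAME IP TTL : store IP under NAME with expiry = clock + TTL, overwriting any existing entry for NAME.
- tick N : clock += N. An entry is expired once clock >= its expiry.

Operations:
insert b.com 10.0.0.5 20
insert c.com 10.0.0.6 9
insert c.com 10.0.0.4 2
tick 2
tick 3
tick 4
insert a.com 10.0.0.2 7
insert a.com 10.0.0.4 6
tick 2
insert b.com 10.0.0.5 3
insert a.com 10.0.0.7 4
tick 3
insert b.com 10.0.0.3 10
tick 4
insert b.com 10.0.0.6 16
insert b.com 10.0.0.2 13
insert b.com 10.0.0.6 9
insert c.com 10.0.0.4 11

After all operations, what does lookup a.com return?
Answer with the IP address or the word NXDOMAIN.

Op 1: insert b.com -> 10.0.0.5 (expiry=0+20=20). clock=0
Op 2: insert c.com -> 10.0.0.6 (expiry=0+9=9). clock=0
Op 3: insert c.com -> 10.0.0.4 (expiry=0+2=2). clock=0
Op 4: tick 2 -> clock=2. purged={c.com}
Op 5: tick 3 -> clock=5.
Op 6: tick 4 -> clock=9.
Op 7: insert a.com -> 10.0.0.2 (expiry=9+7=16). clock=9
Op 8: insert a.com -> 10.0.0.4 (expiry=9+6=15). clock=9
Op 9: tick 2 -> clock=11.
Op 10: insert b.com -> 10.0.0.5 (expiry=11+3=14). clock=11
Op 11: insert a.com -> 10.0.0.7 (expiry=11+4=15). clock=11
Op 12: tick 3 -> clock=14. purged={b.com}
Op 13: insert b.com -> 10.0.0.3 (expiry=14+10=24). clock=14
Op 14: tick 4 -> clock=18. purged={a.com}
Op 15: insert b.com -> 10.0.0.6 (expiry=18+16=34). clock=18
Op 16: insert b.com -> 10.0.0.2 (expiry=18+13=31). clock=18
Op 17: insert b.com -> 10.0.0.6 (expiry=18+9=27). clock=18
Op 18: insert c.com -> 10.0.0.4 (expiry=18+11=29). clock=18
lookup a.com: not in cache (expired or never inserted)

Answer: NXDOMAIN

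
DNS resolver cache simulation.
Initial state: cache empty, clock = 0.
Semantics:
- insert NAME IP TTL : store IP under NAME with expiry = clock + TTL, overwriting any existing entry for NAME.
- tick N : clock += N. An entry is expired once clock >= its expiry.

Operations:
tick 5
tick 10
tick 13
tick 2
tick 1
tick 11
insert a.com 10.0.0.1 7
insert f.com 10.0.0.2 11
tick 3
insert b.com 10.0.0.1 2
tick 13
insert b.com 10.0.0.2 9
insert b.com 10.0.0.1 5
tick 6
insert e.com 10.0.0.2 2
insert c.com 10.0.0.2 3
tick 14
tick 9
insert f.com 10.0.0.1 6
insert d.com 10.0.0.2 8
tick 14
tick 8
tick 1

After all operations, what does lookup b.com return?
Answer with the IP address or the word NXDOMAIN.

Op 1: tick 5 -> clock=5.
Op 2: tick 10 -> clock=15.
Op 3: tick 13 -> clock=28.
Op 4: tick 2 -> clock=30.
Op 5: tick 1 -> clock=31.
Op 6: tick 11 -> clock=42.
Op 7: insert a.com -> 10.0.0.1 (expiry=42+7=49). clock=42
Op 8: insert f.com -> 10.0.0.2 (expiry=42+11=53). clock=42
Op 9: tick 3 -> clock=45.
Op 10: insert b.com -> 10.0.0.1 (expiry=45+2=47). clock=45
Op 11: tick 13 -> clock=58. purged={a.com,b.com,f.com}
Op 12: insert b.com -> 10.0.0.2 (expiry=58+9=67). clock=58
Op 13: insert b.com -> 10.0.0.1 (expiry=58+5=63). clock=58
Op 14: tick 6 -> clock=64. purged={b.com}
Op 15: insert e.com -> 10.0.0.2 (expiry=64+2=66). clock=64
Op 16: insert c.com -> 10.0.0.2 (expiry=64+3=67). clock=64
Op 17: tick 14 -> clock=78. purged={c.com,e.com}
Op 18: tick 9 -> clock=87.
Op 19: insert f.com -> 10.0.0.1 (expiry=87+6=93). clock=87
Op 20: insert d.com -> 10.0.0.2 (expiry=87+8=95). clock=87
Op 21: tick 14 -> clock=101. purged={d.com,f.com}
Op 22: tick 8 -> clock=109.
Op 23: tick 1 -> clock=110.
lookup b.com: not in cache (expired or never inserted)

Answer: NXDOMAIN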